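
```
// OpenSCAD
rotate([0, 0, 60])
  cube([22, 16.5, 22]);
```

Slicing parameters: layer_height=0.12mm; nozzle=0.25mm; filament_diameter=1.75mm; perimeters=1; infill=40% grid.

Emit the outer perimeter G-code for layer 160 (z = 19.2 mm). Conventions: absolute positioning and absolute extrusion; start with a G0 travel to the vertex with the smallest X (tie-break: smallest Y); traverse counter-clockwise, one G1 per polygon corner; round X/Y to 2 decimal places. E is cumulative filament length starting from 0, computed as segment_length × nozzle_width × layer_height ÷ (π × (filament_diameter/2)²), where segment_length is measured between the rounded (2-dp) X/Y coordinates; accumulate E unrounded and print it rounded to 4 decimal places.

G0 X-14.29 Y8.25 Z19.20
G1 X0.00 Y0.00 E0.2058
G1 X11.00 Y19.05 E0.4802
G1 X-3.29 Y27.30 E0.6860
G1 X-14.29 Y8.25 E0.9603

At z = 19.2 mm: the 22×16.5 cube contributes its full rectangle; (whole slice rotated 60° about Z — lengths, areas and connectivity unchanged). The outline is a single polygon with 4 vertices. Extrusion per mm of travel: 0.25 × 0.12 / (π × 0.875²) = 0.012473. Accumulating E over each segment gives final E = 0.9603.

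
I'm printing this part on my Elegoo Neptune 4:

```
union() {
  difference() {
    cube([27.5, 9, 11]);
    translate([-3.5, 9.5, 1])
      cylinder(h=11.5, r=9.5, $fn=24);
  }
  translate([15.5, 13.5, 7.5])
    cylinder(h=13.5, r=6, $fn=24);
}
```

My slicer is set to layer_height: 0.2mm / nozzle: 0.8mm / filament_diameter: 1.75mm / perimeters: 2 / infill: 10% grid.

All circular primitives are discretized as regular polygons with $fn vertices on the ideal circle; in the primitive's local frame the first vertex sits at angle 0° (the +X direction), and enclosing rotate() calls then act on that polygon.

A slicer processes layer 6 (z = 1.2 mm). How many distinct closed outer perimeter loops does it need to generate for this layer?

1

At z = 1.2 mm: the cube is present — its section is the full 27.5×9 rectangle; the cylinder at (-3.5, 9.5): section is a regular 24-gon, circumradius r=9.5; After the difference (first − rest): starting from the 27.5×9 cube, the r=9.5 cylinder at (-3.5, 9.5) partially overlaps it — only the 34.80 mm² overlap (of its 280.30 mm²) is removed, clipping the outline — 1 connected region; the cylinder at (15.5, 13.5) does not reach this height (z outside [7.5, 21]); Taking the union: only that combined region is present, so the union is just that shape — 1 connected region. The result has 1 disconnected region.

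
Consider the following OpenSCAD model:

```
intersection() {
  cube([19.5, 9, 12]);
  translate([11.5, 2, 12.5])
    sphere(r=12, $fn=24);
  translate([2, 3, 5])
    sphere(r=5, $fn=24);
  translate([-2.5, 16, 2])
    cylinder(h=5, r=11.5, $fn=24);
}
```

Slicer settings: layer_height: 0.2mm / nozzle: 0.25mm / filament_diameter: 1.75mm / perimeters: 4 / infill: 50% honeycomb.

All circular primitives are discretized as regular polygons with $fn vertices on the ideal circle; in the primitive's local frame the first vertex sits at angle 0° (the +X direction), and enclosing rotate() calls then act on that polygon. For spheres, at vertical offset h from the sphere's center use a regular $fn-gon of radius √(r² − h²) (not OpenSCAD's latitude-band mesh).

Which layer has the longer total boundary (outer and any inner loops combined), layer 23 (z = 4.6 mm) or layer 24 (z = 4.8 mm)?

layer 24 (z = 4.8 mm)

Layer 23 (z = 4.6): the cube is present — its section is the full 19.5×9 rectangle (perimeter 57.00 mm); the r=12 sphere at (11.5, 2) contributes a regular 24-gon of circumradius √(12²−7.9²) = 9.033 (perimeter = 2·24·9.033·sin(180°/24) = 56.59 mm); the sphere at (2, 3): section is a regular 24-gon, circumradius = √(r²−h²) = √(5²−0.4²) = 4.984 (perimeter = 2·24·4.984·sin(180°/24) = 31.23 mm); the r=11.5 cylinder at (-2.5, 16) gives a regular 24-gon of circumradius 11.5 (constant along its height) (perimeter = 2·24·11.500·sin(180°/24) = 72.05 mm); Taking the intersection: the r=12 sphere at (11.5, 2) partially overlaps the 19.5×9 cube; clipping to the common part keeps 142.60 mm²; the r=5 sphere at (2, 3) partially overlaps the running intersection; clipping to the common part keeps 25.23 mm²; the r=11.5 cylinder at (-2.5, 16) partially overlaps the running intersection; clipping to the common part keeps 0.32 mm² — boundary = 3.16 mm. So its perimeter = 3.16 mm. Layer 24 (z = 4.8): the cube is present — its section is the full 19.5×9 rectangle (perimeter 57.00 mm); the r=12 sphere at (11.5, 2) slices to a regular 24-gon of circumradius 9.204 (√(r²−h²) with h=7.7 from center) (perimeter = 2·24·9.204·sin(180°/24) = 57.66 mm); the sphere at (2, 3): section is a regular 24-gon, circumradius = √(r²−h²) = √(5²−0.2²) = 4.996 (perimeter = 2·24·4.996·sin(180°/24) = 31.30 mm); the r=11.5 cylinder at (-2.5, 16) contributes a regular 24-gon of circumradius 11.5 (perimeter = 2·24·11.500·sin(180°/24) = 72.05 mm); After intersecting: the r=12 sphere at (11.5, 2) partially overlaps the 19.5×9 cube; clipping to the common part keeps 144.91 mm²; the r=5 sphere at (2, 3) partially overlaps the running intersection; clipping to the common part keeps 26.67 mm²; the r=11.5 cylinder at (-2.5, 16) partially overlaps the running intersection; clipping to the common part keeps 0.57 mm² — boundary = 3.99 mm. So its perimeter = 3.99 mm. Layer 24 is larger (3.99 vs 3.16 mm).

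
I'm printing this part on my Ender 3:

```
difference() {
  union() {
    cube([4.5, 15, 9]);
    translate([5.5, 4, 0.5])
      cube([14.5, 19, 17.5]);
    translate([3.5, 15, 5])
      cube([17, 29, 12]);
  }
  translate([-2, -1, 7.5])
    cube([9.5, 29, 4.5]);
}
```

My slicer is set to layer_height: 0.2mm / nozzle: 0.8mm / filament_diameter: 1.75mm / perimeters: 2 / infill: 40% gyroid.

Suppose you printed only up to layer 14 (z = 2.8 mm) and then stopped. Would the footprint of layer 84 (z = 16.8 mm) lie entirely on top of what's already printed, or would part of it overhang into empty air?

Compare the two slices. At z = 2.8: the cube is present — its section is the full 4.5×15 rectangle (area 67.50 mm²); the 14.5×19 cube at (5.5, 4) contributes its full rectangle (area 275.50 mm²); the cube at (3.5, 15) does not reach this height (z outside [5, 17]); Merging all regions: the 2 present regions are separate (no shared area or edge), so areas and boundary lengths simply add and each stays a separate island — area = 343.00 mm²; the cube at (-2, -1) does not reach this height (z outside [7.5, 12]); After the difference (first − rest): none of the subtracted shapes is present at this height, so that combined region is unchanged — area = 343.00 mm². At z = 16.8: the cube is not intersected at this z (z outside [0, 9]); the cube at (5.5, 4) is present — its section is the full 14.5×19 rectangle (area 275.50 mm²); the 17×29 cube at (3.5, 15) contributes its full rectangle (area 493.00 mm²); Merging all regions: the regions partially overlap — summed areas 768.50 mm² minus the doubly-counted overlap 116.00 mm² gives 652.50 mm² — area = 652.50 mm²; the cube at (-2, -1) is absent (z outside [7.5, 12]); After the difference (first − rest): none of the subtracted shapes is present at this height, so that combined region is unchanged — area = 652.50 mm². Checking containment: at z = 16.8 the cross-section extends beyond the z = 2.8 cross-section by about 377.00 mm².

part overhangs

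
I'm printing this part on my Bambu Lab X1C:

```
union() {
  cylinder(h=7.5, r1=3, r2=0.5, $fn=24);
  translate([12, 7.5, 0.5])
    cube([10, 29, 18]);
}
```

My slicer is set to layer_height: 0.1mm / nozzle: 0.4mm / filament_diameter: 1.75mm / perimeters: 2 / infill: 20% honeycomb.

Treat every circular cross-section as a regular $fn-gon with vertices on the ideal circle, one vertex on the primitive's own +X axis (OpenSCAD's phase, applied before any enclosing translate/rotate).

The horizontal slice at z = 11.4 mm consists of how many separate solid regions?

1

At z = 11.4 mm: the cone does not reach this height (z outside [0, 7.5]); the 10×29 cube at (12, 7.5) contributes its full rectangle; Combining (union): only the 10×29 cube at (12, 7.5) is present, so the union is just that shape — 1 connected region. The result has 1 disconnected region.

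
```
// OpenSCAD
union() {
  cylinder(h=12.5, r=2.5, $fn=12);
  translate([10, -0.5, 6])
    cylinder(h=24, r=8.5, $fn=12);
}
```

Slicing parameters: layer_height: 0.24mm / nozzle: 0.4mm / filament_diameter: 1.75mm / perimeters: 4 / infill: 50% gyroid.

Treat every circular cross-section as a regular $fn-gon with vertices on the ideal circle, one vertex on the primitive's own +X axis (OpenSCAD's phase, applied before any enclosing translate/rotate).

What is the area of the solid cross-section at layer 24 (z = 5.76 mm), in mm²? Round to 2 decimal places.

At z = 5.76 mm: the cylinder: section is a regular 12-gon, circumradius r=2.5 (area = (12/2)·2.500²·sin(360°/12) = 18.75 mm²); the cylinder at (10, -0.5) does not reach this height (z outside [6, 30]); Taking the union: only the r=2.5 cylinder is present, so the union is just that shape — area = 18.75 mm². Overall, the cross-section is a single solid region. Net area = 18.75 mm².

18.75 mm²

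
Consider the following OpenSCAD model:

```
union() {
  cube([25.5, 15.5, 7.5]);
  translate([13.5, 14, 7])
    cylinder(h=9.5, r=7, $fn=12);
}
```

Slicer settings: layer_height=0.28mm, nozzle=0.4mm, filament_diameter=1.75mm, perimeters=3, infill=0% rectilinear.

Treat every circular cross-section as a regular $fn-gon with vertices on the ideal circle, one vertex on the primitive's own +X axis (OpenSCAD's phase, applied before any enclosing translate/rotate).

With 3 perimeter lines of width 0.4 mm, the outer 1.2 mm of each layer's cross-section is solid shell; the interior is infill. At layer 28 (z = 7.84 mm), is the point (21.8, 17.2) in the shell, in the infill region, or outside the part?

outside

At z = 7.84 mm: the cube is absent (z outside [0, 7.5]); the r=7 cylinder at (13.5, 14) contributes a regular 12-gon of circumradius 7; Merging all regions: only the r=7 cylinder at (13.5, 14) is present, so the union is just that shape — 1 connected region. Overall, the cross-section is a single solid region. The nearest boundary edge runs (20.50, 14.00)→(19.56, 17.50); distance from the point to it = 2.08 mm. The point is not inside any of the regions above, so it lies outside the cross-section (2.08 mm from the nearest boundary).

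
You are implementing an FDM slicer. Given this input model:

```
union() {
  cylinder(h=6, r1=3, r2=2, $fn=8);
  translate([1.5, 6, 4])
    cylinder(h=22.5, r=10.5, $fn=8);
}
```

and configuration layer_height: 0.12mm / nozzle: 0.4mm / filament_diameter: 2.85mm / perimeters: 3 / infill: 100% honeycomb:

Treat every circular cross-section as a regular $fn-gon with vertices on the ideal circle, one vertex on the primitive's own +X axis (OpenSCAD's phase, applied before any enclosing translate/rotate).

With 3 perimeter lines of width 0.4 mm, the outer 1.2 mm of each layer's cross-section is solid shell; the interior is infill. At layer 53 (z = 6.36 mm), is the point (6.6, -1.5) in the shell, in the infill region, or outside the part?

shell

At z = 6.36 mm: the cone is absent (z outside [0, 6]); the cylinder at (1.5, 6): section is a regular 8-gon, circumradius r=10.5; Taking the union: only the r=10.5 cylinder at (1.5, 6) is present, so the union is just that shape — 1 connected region. Overall, the cross-section is a single solid region. The nearest boundary edge runs (1.50, -4.50)→(8.92, -1.42); distance from the point to it = 0.82 mm. The point is inside the cross-section, 0.82 mm from the nearest boundary — within the 1.2 mm shell band (3 × 0.4).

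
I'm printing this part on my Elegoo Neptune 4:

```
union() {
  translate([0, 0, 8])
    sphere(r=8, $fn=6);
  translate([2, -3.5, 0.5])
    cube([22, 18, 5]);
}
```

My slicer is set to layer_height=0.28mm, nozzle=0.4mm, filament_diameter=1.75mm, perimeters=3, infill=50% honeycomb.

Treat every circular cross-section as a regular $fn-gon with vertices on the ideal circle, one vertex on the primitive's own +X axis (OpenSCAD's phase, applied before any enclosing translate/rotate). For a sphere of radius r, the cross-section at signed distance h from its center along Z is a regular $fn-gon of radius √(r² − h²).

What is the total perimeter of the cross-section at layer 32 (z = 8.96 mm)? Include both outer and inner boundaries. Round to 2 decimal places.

47.65 mm

At z = 8.96 mm: the r=8 sphere contributes a regular 6-gon of circumradius √(8²−0.96²) = 7.942 (perimeter = 2·6·7.942·sin(180°/6) = 47.65 mm); the cube at (2, -3.5) does not reach this height (z outside [0.5, 5.5]); Taking the union: only the r=8 sphere is present, so the union is just that shape — boundary = 47.65 mm. Overall, the cross-section is a single solid region. Total boundary length (outer) = 47.65 mm.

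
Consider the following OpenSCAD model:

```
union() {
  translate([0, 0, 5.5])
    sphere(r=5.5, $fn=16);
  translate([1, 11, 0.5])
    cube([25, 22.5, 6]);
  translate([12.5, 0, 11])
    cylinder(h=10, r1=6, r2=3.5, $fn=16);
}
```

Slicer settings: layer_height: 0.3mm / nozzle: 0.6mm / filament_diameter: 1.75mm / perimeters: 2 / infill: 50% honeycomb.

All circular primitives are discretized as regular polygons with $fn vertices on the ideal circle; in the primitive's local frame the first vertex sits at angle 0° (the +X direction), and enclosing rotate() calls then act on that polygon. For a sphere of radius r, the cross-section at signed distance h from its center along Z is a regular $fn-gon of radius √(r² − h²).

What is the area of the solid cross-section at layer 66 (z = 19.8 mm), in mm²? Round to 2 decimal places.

44.21 mm²

At z = 19.8 mm: the sphere is absent (|z−center|=14.300 > r=5.5); the cube at (1, 11) is absent (z outside [0.5, 6.5]); the cone at (12.5, 0) contributes a regular 16-gon of circumradius 3.800 (interpolated between r1=6 and r2=3.5 at t=0.880) (area = (16/2)·3.800²·sin(360°/16) = 44.21 mm²); Taking the union: only the cone at (12.5, 0) is present, so the union is just that shape — area = 44.21 mm². Overall, the cross-section is a single solid region. Net area = 44.21 mm².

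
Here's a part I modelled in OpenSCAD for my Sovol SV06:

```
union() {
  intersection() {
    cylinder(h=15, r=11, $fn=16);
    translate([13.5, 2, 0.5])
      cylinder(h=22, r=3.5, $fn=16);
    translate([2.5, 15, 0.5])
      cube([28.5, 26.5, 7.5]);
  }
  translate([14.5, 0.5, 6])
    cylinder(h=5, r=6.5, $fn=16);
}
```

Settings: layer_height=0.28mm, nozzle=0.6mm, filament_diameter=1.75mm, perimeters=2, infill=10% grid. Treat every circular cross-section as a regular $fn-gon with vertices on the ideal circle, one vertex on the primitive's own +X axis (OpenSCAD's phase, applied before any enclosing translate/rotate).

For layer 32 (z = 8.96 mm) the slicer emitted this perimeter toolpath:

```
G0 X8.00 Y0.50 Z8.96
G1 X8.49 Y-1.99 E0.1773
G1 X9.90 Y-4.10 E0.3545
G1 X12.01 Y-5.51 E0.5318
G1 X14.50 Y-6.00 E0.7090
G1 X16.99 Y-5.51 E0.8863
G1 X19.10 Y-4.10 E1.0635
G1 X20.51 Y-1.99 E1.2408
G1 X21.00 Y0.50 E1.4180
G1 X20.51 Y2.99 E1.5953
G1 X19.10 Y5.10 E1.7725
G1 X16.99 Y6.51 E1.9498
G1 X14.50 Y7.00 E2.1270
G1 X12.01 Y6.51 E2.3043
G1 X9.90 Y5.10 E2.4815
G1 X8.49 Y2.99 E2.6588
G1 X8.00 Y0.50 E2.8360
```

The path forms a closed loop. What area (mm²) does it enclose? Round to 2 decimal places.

Apply the shoelace formula to the sequence of (X, Y) vertices; enclosed area = 129.51 mm².

129.51 mm²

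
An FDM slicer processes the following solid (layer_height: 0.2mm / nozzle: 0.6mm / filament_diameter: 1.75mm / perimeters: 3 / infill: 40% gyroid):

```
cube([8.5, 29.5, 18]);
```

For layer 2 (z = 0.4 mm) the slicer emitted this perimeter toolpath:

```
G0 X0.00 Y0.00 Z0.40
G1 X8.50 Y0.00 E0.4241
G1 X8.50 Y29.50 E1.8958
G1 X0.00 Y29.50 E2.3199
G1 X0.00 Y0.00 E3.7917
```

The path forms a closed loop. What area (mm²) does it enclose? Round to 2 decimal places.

Apply the shoelace formula to the sequence of (X, Y) vertices; enclosed area = 250.75 mm².

250.75 mm²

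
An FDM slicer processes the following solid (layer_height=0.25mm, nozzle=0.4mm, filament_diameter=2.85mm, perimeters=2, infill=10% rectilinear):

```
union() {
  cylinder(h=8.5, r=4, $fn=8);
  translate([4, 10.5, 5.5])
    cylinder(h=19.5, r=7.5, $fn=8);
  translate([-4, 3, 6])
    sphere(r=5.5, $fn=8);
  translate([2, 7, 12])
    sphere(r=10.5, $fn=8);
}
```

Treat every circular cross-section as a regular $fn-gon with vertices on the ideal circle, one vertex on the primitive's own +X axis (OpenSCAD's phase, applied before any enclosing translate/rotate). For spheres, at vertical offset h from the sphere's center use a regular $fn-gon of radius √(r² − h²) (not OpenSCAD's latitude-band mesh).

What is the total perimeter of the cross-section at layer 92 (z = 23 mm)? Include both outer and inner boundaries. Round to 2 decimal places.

45.92 mm

At z = 23 mm: the cylinder does not reach this height (z outside [0, 8.5]); the cylinder at (4, 10.5): section is a regular 8-gon, circumradius r=7.5 (perimeter = 2·8·7.500·sin(180°/8) = 45.92 mm); the sphere at (-4, 3) does not reach this height (|z−center|=17.000 > r=5.5); the sphere at (2, 7) does not reach this height (|z−center|=11.000 > r=10.5); Taking the union: only the r=7.5 cylinder at (4, 10.5) is present, so the union is just that shape — boundary = 45.92 mm. Overall, the cross-section is a single solid region. Total boundary length (outer) = 45.92 mm.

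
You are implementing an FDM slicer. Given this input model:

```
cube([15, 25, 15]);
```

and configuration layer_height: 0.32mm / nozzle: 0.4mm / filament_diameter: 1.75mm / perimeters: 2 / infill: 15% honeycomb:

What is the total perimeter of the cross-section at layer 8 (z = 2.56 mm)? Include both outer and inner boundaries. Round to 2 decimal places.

At z = 2.56 mm: the cube (footprint 15×25) is included at this height (perimeter 80.00 mm). Overall, the cross-section is a single solid region. Total boundary length (outer) = 80.00 mm.

80.00 mm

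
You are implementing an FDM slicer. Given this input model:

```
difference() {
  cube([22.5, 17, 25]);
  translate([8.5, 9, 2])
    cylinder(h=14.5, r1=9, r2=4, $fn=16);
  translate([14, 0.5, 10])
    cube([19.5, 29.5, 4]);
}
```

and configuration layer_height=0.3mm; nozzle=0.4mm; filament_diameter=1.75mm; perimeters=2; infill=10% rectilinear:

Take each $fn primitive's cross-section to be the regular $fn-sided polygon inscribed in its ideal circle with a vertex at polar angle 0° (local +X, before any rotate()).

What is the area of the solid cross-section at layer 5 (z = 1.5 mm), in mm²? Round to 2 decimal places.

At z = 1.5 mm: the cube (footprint 22.5×17) is included at this height (area 382.50 mm²); the cone at (8.5, 9) is absent (z outside [2, 16.5]); the cube at (14, 0.5) does not reach this height (z outside [10, 14]); After the difference (first − rest): none of the subtracted shapes is present at this height, so the 22.5×17 cube is unchanged — area = 382.50 mm². Overall, the cross-section is a single solid region. Net area = 382.50 mm².

382.50 mm²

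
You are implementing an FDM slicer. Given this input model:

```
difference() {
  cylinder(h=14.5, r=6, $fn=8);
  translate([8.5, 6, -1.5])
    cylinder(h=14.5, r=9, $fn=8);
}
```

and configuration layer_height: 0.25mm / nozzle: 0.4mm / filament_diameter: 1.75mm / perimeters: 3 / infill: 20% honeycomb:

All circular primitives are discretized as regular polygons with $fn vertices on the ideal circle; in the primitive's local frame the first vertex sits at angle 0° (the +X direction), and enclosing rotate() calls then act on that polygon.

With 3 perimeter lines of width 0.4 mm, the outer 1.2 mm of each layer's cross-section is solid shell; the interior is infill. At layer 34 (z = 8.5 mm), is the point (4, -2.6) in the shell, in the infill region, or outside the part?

shell

At z = 8.5 mm: the cylinder: section is a regular 8-gon, circumradius r=6; the cylinder at (8.5, 6): section is a regular 8-gon, circumradius r=9; Taking the first minus the rest: starting from the r=6 cylinder, the r=9 cylinder at (8.5, 6) partially overlaps it — only the 24.80 mm² overlap (of its 229.10 mm²) is removed, clipping the outline — 1 connected region. Overall, the cross-section is a single solid region. The nearest boundary edge runs (5.31, -1.68)→(4.24, -4.24); distance from the point to it = 0.85 mm. The point is inside the cross-section, 0.85 mm from the nearest boundary — within the 1.2 mm shell band (3 × 0.4).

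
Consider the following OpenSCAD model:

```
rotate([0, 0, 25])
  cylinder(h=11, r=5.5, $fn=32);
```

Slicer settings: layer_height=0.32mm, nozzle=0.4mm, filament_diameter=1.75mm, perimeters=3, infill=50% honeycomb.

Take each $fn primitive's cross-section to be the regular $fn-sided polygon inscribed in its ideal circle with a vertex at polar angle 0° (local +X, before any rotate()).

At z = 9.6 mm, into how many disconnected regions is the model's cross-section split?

At z = 9.6 mm: the r=5.5 cylinder contributes a regular 32-gon of circumradius 5.5; (whole slice rotated 25° about Z — lengths, areas and connectivity unchanged). The result has 1 disconnected region.

1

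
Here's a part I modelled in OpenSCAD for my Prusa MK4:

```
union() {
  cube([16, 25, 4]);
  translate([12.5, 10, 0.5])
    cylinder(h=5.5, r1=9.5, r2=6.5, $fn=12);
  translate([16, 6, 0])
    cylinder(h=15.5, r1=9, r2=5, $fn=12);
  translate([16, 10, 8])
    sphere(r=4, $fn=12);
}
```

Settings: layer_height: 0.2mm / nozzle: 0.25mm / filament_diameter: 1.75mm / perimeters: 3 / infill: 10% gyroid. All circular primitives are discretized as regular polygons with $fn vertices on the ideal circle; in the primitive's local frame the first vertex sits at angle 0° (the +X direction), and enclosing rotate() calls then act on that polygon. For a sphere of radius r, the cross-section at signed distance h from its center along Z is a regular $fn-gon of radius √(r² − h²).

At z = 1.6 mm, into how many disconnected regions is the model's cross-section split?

At z = 1.6 mm: the cube (footprint 16×25) is included at this height; the cone at (12.5, 10) contributes a regular 12-gon of circumradius 8.900 (interpolated between r1=9.5 and r2=6.5 at t=0.200); the cone at (16, 6) (r1=9→r2=5) has section circumradius 8.587 here — a regular 12-gon; the sphere at (16, 10) is not intersected at this z (|z−center|=6.400 > r=4); Taking the union: the regions partially overlap (shared area 328.09 mm²), so overlapping operands fuse into one piece — 1 connected region. The result has 1 disconnected region.

1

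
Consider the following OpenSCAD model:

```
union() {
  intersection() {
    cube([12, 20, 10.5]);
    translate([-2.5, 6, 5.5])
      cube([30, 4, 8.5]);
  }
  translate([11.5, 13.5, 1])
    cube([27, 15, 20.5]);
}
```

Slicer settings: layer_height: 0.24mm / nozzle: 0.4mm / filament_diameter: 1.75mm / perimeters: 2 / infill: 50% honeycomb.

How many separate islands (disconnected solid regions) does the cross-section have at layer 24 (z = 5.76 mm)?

At z = 5.76 mm: the cube is present — its section is the full 12×20 rectangle; the cube at (-2.5, 6) is present — its section is the full 30×4 rectangle; After intersecting: the 30×4 cube at (-2.5, 6) partially overlaps the 12×20 cube; clipping to the common part keeps 48.00 mm² — 1 connected region; the cube at (11.5, 13.5) (footprint 27×15) is included at this height; Taking the union: the 2 present regions are separate (no shared area or edge), so areas and boundary lengths simply add and each stays a separate island — 2 connected regions. Overall, the cross-section has 2 separate islands. Island count = 2.

2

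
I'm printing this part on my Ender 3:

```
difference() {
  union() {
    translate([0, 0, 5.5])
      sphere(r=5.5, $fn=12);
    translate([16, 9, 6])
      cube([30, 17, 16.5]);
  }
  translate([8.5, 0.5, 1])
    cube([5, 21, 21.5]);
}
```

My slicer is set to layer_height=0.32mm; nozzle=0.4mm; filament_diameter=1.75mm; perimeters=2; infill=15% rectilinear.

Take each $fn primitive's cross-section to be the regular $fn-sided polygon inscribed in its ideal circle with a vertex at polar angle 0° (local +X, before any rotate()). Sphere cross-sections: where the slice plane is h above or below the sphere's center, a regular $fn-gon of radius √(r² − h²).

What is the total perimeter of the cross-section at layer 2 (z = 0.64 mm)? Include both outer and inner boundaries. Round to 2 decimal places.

At z = 0.64 mm: the r=5.5 sphere contributes a regular 12-gon of circumradius √(5.5²−4.86²) = 2.575 (perimeter = 2·12·2.575·sin(180°/12) = 15.99 mm); the cube at (16, 9) does not reach this height (z outside [6, 22.5]); Combining (union): only the r=5.5 sphere is present, so the union is just that shape — boundary = 15.99 mm; the cube at (8.5, 0.5) is absent (z outside [1, 22.5]); Taking the first minus the rest: none of the subtracted shapes is present at this height, so the result so far is unchanged — boundary = 15.99 mm. Overall, the cross-section is a single solid region. Total boundary length (outer) = 15.99 mm.

15.99 mm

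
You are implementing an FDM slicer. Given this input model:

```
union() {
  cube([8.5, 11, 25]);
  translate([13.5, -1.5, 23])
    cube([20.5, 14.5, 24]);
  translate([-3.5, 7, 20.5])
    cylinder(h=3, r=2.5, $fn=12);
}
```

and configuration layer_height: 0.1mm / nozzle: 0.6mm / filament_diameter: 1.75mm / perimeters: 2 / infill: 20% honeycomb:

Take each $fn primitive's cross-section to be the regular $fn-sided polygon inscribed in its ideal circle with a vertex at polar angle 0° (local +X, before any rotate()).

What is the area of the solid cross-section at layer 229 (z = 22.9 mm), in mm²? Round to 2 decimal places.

At z = 22.9 mm: the cube is present — its section is the full 8.5×11 rectangle (area 93.50 mm²); the cube at (13.5, -1.5) does not reach this height (z outside [23, 47]); the cylinder at (-3.5, 7): section is a regular 12-gon, circumradius r=2.5 (area = (12/2)·2.500²·sin(360°/12) = 18.75 mm²); Combining (union): the 2 present regions are separate (no shared area or edge), so areas and boundary lengths simply add and each stays a separate island — area = 112.25 mm². Overall, the cross-section has 2 separate islands. Net area = 112.25 mm².

112.25 mm²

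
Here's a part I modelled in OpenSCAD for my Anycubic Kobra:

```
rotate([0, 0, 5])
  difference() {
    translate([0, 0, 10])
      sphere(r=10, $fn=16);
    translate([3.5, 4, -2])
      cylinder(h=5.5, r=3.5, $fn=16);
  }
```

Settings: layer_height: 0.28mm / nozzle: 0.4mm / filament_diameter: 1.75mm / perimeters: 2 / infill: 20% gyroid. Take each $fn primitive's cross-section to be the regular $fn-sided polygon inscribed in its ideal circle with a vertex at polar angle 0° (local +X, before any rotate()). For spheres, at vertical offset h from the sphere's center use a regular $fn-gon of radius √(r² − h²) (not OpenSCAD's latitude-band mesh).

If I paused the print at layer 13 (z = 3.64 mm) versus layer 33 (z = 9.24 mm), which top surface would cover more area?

Layer 13 (z = 3.64): the sphere: section is a regular 16-gon, circumradius = √(r²−h²) = √(10²−6.36²) = 7.717 (area = (16/2)·7.717²·sin(360°/16) = 182.31 mm²); the cylinder at (3.5, 4) does not reach this height (z outside [-2, 3.5]); After the difference (first − rest): none of the subtracted shapes is present at this height, so the r=10 sphere is unchanged — area = 182.31 mm²; (rotated 5° about Z; rotation is an isometry so areas/perimeters/island counts are preserved). So its area = 182.31 mm². Layer 33 (z = 9.24): the sphere: section is a regular 16-gon, circumradius = √(r²−h²) = √(10²−0.76²) = 9.971 (area = (16/2)·9.971²·sin(360°/16) = 304.38 mm²); the cylinder at (3.5, 4) does not reach this height (z outside [-2, 3.5]); Taking the first minus the rest: none of the subtracted shapes is present at this height, so the r=10 sphere is unchanged — area = 304.38 mm²; (rotated 5° about Z; rotation is an isometry so areas/perimeters/island counts are preserved). So its area = 304.38 mm². Layer 33 is larger (304.38 vs 182.31 mm²).

layer 33 (z = 9.24 mm)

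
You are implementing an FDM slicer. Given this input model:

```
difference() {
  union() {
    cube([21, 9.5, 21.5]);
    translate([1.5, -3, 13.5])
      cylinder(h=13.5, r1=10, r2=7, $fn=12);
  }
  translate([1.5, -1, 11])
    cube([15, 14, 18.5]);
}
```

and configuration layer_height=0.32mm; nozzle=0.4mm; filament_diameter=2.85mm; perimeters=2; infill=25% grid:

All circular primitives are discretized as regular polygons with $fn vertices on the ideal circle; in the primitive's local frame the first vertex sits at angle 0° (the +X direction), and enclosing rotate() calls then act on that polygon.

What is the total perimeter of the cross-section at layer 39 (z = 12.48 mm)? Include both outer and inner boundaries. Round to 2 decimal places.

At z = 12.48 mm: the 21×9.5 cube contributes its full rectangle (perimeter 61.00 mm); the cone at (1.5, -3) is not intersected at this z (z outside [13.5, 27]); Merging all regions: only the 21×9.5 cube is present, so the union is just that shape — boundary = 61.00 mm; the cube at (1.5, -1) (footprint 15×14) is included at this height (perimeter 58.00 mm); After the difference (first − rest): starting from that combined region, the 15×14 cube at (1.5, -1) partially overlaps it — only the 142.50 mm² overlap (of its 210.00 mm²) is removed, clipping the outline — boundary = 50.00 mm. Overall, the cross-section has 2 separate islands. Total boundary length (outer) = 50.00 mm.

50.00 mm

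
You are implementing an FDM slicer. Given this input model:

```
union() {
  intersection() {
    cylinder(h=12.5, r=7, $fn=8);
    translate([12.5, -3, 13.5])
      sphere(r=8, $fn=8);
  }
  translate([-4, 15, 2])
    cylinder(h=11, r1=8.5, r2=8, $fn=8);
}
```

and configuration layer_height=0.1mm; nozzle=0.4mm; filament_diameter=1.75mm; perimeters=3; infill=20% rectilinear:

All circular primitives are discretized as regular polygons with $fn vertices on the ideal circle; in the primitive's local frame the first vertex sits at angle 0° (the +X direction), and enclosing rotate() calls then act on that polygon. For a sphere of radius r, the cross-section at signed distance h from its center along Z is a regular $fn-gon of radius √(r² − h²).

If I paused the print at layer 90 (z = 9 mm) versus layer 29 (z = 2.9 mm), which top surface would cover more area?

Layer 90 (z = 9): the cylinder: section is a regular 8-gon, circumradius r=7 (area = (8/2)·7.000²·sin(360°/8) = 138.59 mm²); the r=8 sphere at (12.5, -3) slices to a regular 8-gon of circumradius 6.614 (√(r²−h²) with h=4.5 from center) (area = (8/2)·6.614²·sin(360°/8) = 123.74 mm²); Taking the intersection: the r=8 sphere at (12.5, -3) does not overlap the r=7 cylinder (empty) — nothing remains; the cone at (-4, 15) (r1=8.5→r2=8) has section circumradius 8.182 here — a regular 8-gon (area = (8/2)·8.182²·sin(360°/8) = 189.34 mm²); Merging all regions: only the cone at (-4, 15) is present, so the union is just that shape — area = 189.34 mm². So its area = 189.34 mm². Layer 29 (z = 2.9): the r=7 cylinder contributes a regular 8-gon of circumradius 7 (area = (8/2)·7.000²·sin(360°/8) = 138.59 mm²); the sphere at (12.5, -3) is absent (|z−center|=10.600 > r=8); Keeping only the common overlap: at least one operand is absent at this height, so nothing remains; the cone at (-4, 15) contributes a regular 8-gon of circumradius 8.459 (interpolated between r1=8.5 and r2=8 at t=0.082) (area = (8/2)·8.459²·sin(360°/8) = 202.39 mm²); Merging all regions: only the cone at (-4, 15) is present, so the union is just that shape — area = 202.39 mm². So its area = 202.39 mm². Layer 29 is larger (202.39 vs 189.34 mm²).

layer 29 (z = 2.9 mm)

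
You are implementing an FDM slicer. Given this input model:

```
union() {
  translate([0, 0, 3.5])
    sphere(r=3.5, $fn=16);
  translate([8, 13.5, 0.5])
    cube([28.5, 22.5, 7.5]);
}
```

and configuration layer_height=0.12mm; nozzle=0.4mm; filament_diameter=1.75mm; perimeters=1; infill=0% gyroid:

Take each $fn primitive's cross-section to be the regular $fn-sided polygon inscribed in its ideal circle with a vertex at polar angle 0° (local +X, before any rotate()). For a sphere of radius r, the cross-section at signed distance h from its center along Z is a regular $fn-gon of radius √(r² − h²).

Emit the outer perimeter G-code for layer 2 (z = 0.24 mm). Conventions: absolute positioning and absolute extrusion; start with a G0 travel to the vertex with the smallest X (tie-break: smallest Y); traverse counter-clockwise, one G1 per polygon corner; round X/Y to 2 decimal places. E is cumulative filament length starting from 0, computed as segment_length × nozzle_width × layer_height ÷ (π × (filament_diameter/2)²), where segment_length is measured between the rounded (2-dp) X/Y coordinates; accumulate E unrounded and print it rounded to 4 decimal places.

G0 X-1.27 Y0.00 Z0.24
G1 X-1.18 Y-0.49 E0.0099
G1 X-0.90 Y-0.90 E0.0199
G1 X-0.49 Y-1.18 E0.0298
G1 X0.00 Y-1.27 E0.0397
G1 X0.49 Y-1.18 E0.0496
G1 X0.90 Y-0.90 E0.0596
G1 X1.18 Y-0.49 E0.0695
G1 X1.27 Y0.00 E0.0794
G1 X1.18 Y0.49 E0.0893
G1 X0.90 Y0.90 E0.0993
G1 X0.49 Y1.18 E0.1092
G1 X0.00 Y1.27 E0.1191
G1 X-0.49 Y1.18 E0.1290
G1 X-0.90 Y0.90 E0.1390
G1 X-1.18 Y0.49 E0.1489
G1 X-1.27 Y0.00 E0.1588

At z = 0.24 mm: the sphere: section is a regular 16-gon, circumradius = √(r²−h²) = √(3.5²−3.26²) = 1.274; the cube at (8, 13.5) is absent (z outside [0.5, 8]); Merging all regions: only the r=3.5 sphere is present, so the union is just that shape — 1 connected region. The outline is a single polygon with 16 vertices. Extrusion per mm of travel: 0.4 × 0.12 / (π × 0.875²) = 0.019956. Accumulating E over each segment gives final E = 0.1588.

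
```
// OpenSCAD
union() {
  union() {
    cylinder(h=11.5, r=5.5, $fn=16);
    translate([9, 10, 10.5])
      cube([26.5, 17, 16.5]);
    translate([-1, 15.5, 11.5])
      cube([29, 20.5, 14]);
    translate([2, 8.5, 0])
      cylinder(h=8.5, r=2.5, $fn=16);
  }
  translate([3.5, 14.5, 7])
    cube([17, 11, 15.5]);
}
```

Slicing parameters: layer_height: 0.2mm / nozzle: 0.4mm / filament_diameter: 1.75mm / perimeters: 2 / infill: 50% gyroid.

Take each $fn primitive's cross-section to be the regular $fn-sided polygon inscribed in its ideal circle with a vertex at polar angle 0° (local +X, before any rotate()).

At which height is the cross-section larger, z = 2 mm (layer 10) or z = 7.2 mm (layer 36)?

layer 36 (z = 7.2 mm)

Layer 10 (z = 2): the r=5.5 cylinder contributes a regular 16-gon of circumradius 5.5 (area = (16/2)·5.500²·sin(360°/16) = 92.61 mm²); the cube at (9, 10) is not intersected at this z (z outside [10.5, 27]); the cube at (-1, 15.5) is absent (z outside [11.5, 25.5]); the r=2.5 cylinder at (2, 8.5) contributes a regular 16-gon of circumradius 2.5 (area = (16/2)·2.500²·sin(360°/16) = 19.13 mm²); Taking the union: the 2 present regions are separate (no shared area or edge), so areas and boundary lengths simply add and each stays a separate island — area = 111.74 mm²; the cube at (3.5, 14.5) is not intersected at this z (z outside [7, 22.5]); Combining (union): only that combined region is present, so the union is just that shape — area = 111.74 mm². So its area = 111.74 mm². Layer 36 (z = 7.2): the r=5.5 cylinder gives a regular 16-gon of circumradius 5.5 (constant along its height) (area = (16/2)·5.500²·sin(360°/16) = 92.61 mm²); the cube at (9, 10) does not reach this height (z outside [10.5, 27]); the cube at (-1, 15.5) is not intersected at this z (z outside [11.5, 25.5]); the r=2.5 cylinder at (2, 8.5) contributes a regular 16-gon of circumradius 2.5 (area = (16/2)·2.500²·sin(360°/16) = 19.13 mm²); Merging all regions: the 2 present regions are separate (no shared area or edge), so areas and boundary lengths simply add and each stays a separate island — area = 111.74 mm²; the cube at (3.5, 14.5) is present — its section is the full 17×11 rectangle (area 187.00 mm²); Merging all regions: the 2 present regions are separate (no shared area or edge), so areas and boundary lengths simply add and each stays a separate island — area = 298.74 mm². So its area = 298.74 mm². Layer 36 is larger (298.74 vs 111.74 mm²).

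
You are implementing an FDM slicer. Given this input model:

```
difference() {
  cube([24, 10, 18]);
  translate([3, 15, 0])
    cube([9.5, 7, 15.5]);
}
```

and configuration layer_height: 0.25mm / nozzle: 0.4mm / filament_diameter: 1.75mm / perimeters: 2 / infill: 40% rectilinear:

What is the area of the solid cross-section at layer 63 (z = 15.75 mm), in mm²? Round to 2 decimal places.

240.00 mm²

At z = 15.75 mm: the cube (footprint 24×10) is included at this height (area 240.00 mm²); the cube at (3, 15) does not reach this height (z outside [0, 15.5]); Subtracting the remaining from the first: none of the subtracted shapes is present at this height, so the 24×10 cube is unchanged — area = 240.00 mm². Overall, the cross-section is a single solid region. Net area = 240.00 mm².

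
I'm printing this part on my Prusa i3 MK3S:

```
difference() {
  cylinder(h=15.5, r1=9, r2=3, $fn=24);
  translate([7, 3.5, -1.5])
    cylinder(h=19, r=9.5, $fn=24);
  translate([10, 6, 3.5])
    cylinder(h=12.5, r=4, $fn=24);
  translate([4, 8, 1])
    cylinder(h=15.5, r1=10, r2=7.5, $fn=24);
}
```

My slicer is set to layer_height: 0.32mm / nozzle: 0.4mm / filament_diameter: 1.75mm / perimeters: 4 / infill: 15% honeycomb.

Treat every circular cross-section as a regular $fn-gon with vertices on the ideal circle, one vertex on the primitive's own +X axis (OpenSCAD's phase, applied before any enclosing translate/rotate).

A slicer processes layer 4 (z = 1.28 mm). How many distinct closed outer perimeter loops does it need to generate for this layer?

1

At z = 1.28 mm: the cone: at t=0.083 of its height the radius interpolates to r₁+(r₂−r₁)t = 8.505, giving a regular 24-gon of that circumradius; the r=9.5 cylinder at (7, 3.5) contributes a regular 24-gon of circumradius 9.5; the cylinder at (10, 6) does not reach this height (z outside [3.5, 16]); the cone at (4, 8): at t=0.018 of its height the radius interpolates to r₁+(r₂−r₁)t = 9.955, giving a regular 24-gon of that circumradius; After the difference (first − rest): starting from the cone, the r=9.5 cylinder at (7, 3.5) partially overlaps it — only the 115.73 mm² overlap (of its 280.30 mm²) is removed, clipping the outline; the cone at (4, 8) partially overlaps it — only the 18.16 mm² overlap (of its 307.78 mm²) is removed, clipping the outline — 1 connected region. The result has 1 disconnected region.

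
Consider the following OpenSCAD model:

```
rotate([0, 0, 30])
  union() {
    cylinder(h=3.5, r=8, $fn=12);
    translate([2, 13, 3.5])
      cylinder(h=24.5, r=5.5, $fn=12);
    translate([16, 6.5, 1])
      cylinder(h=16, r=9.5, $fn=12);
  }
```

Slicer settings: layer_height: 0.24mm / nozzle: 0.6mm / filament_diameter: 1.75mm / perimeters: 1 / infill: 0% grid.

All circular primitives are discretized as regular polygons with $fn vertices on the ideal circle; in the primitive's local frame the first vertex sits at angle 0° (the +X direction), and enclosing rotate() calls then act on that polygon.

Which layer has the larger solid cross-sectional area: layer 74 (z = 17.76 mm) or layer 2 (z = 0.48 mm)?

Layer 74 (z = 17.76): the cylinder does not reach this height (z outside [0, 3.5]); the r=5.5 cylinder at (2, 13) gives a regular 12-gon of circumradius 5.5 (constant along its height) (area = (12/2)·5.500²·sin(360°/12) = 90.75 mm²); the cylinder at (16, 6.5) does not reach this height (z outside [1, 17]); Combining (union): only the r=5.5 cylinder at (2, 13) is present, so the union is just that shape — area = 90.75 mm²; (rotated 30° about Z; rotation is an isometry so areas/perimeters/island counts are preserved). So its area = 90.75 mm². Layer 2 (z = 0.48): the r=8 cylinder contributes a regular 12-gon of circumradius 8 (area = (12/2)·8.000²·sin(360°/12) = 192.00 mm²); the cylinder at (2, 13) is absent (z outside [3.5, 28]); the cylinder at (16, 6.5) is not intersected at this z (z outside [1, 17]); Combining (union): only the r=8 cylinder is present, so the union is just that shape — area = 192.00 mm²; (rotated 30° about Z; rotation is an isometry so areas/perimeters/island counts are preserved). So its area = 192.00 mm². Layer 2 is larger (192.00 vs 90.75 mm²).

layer 2 (z = 0.48 mm)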